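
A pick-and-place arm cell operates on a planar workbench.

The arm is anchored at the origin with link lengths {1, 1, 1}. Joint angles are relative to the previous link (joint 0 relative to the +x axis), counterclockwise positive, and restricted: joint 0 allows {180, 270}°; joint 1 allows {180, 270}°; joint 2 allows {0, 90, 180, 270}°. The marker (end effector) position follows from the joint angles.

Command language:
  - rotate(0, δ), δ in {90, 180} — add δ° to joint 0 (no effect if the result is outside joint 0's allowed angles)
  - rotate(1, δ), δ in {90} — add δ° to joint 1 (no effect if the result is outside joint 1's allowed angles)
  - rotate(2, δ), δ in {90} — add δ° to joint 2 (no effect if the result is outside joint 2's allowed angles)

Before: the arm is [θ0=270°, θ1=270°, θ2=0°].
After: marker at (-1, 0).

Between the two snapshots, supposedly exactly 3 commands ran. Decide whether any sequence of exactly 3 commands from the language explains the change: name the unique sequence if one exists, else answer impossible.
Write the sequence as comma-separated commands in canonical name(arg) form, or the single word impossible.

t0: [θ0=270°, θ1=270°, θ2=0°]
step 1 (rotate(2, 90)): [θ0=270°, θ1=270°, θ2=90°]
step 2 (rotate(2, 90)): [θ0=270°, θ1=270°, θ2=180°]
step 3 (rotate(2, 90)): [θ0=270°, θ1=270°, θ2=270°]
no other 3-command option fits: unique.

rotate(2, 90), rotate(2, 90), rotate(2, 90)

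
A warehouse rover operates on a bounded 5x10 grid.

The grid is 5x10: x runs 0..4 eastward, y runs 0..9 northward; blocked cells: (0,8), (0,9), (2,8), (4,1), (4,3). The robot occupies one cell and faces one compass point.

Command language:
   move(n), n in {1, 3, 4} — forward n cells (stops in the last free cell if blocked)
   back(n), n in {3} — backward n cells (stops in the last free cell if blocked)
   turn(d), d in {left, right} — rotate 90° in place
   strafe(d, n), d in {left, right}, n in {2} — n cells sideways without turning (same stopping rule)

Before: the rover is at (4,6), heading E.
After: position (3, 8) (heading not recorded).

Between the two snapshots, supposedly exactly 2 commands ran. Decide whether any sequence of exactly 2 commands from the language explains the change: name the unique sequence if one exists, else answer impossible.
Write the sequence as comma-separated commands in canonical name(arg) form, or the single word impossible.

strafe(left, 2), back(3)

key: back(3) is stopped early by the blocked cell at (2,8)
from: at (4,6), heading E
step 1 (strafe(left, 2)): at (4,8), heading E
step 2 (back(3)): at (3,8), heading E
all 64 alternatives checked — unique.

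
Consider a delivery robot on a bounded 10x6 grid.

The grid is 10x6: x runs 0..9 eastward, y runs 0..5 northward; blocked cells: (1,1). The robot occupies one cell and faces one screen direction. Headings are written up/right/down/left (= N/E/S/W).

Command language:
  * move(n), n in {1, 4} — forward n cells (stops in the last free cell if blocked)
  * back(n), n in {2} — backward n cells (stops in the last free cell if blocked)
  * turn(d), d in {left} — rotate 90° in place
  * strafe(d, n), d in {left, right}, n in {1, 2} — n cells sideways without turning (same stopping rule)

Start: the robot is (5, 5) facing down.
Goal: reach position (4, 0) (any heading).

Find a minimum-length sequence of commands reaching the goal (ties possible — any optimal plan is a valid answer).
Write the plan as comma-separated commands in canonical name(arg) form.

start: (5, 5) facing down
step 1 (move(1)): (5, 4) facing down
step 2 (strafe(right, 1)): (4, 4) facing down
step 3 (move(4)): (4, 0) facing down
minimal: 3 command(s), checked below 3.

move(1), strafe(right, 1), move(4)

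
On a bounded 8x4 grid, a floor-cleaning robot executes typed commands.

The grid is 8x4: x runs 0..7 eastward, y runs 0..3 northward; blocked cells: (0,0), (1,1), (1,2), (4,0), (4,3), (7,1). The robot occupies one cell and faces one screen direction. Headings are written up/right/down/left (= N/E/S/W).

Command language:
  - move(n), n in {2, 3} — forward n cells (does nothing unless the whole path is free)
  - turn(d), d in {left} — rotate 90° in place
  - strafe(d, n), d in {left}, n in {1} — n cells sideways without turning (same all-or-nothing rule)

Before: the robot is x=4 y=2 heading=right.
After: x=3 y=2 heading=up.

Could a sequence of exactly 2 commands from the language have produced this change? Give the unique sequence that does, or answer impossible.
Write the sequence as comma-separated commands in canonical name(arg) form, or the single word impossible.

turn(left), strafe(left, 1)

key: order matters: swapping turn(left) and strafe(left, 1) lands elsewhere
initial: x=4 y=2 heading=right
[1] after turn(left): x=4 y=2 heading=up
[2] after strafe(left, 1): x=3 y=2 heading=up
all 16 alternatives checked — unique.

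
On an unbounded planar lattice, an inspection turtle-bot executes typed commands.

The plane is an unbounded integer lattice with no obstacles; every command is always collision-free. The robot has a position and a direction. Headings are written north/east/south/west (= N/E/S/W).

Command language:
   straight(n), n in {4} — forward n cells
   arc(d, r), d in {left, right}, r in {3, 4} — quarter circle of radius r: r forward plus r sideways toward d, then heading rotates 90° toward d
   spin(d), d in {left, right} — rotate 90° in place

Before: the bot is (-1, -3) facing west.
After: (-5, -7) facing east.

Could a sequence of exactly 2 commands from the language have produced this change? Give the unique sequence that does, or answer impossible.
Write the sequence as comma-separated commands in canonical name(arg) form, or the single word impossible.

key: position moved to (-5,-7) AND the heading swung to E — translation plus rotation needed
initial: (-1, -3) facing west
step 1 (arc(left, 4)): (-5, -7) facing south
step 2 (spin(left)): (-5, -7) facing east
uniquely the one of 49 2-step routes that fits.

arc(left, 4), spin(left)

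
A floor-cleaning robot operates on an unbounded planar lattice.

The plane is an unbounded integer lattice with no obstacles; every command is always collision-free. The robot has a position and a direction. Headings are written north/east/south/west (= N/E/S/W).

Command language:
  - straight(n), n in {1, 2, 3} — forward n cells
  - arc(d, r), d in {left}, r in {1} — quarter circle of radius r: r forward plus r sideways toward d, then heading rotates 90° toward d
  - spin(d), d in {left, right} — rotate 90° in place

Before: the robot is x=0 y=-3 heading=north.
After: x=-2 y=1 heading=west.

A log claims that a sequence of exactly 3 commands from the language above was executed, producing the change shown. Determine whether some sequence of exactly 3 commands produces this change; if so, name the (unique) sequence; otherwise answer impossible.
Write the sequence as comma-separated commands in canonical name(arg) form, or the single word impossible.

straight(3), arc(left, 1), straight(1)

key: position moved to (-2,1) AND the heading swung to W — translation plus rotation needed
begin: x=0 y=-3 heading=north
t=1 straight(3) ⇒ x=0 y=0 heading=north
t=2 arc(left, 1) ⇒ x=-1 y=1 heading=west
t=3 straight(1) ⇒ x=-2 y=1 heading=west
no rival 3-sequence matches.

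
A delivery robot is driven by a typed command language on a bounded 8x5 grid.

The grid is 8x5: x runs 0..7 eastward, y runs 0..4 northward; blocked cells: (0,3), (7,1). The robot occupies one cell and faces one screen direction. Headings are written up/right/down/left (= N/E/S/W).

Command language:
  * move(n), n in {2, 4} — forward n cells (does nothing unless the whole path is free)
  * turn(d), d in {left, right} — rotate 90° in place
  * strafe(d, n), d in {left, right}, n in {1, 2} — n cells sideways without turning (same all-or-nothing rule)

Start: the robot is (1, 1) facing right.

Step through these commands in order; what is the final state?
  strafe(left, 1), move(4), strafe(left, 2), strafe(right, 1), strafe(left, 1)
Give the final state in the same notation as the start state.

(5, 4) facing right

start: (1, 1) facing right
t=1 strafe(left, 1) ⇒ (1, 2) facing right
t=2 move(4) ⇒ (5, 2) facing right
t=3 strafe(left, 2) ⇒ (5, 4) facing right
t=4 strafe(right, 1) ⇒ (5, 3) facing right
t=5 strafe(left, 1) ⇒ (5, 4) facing right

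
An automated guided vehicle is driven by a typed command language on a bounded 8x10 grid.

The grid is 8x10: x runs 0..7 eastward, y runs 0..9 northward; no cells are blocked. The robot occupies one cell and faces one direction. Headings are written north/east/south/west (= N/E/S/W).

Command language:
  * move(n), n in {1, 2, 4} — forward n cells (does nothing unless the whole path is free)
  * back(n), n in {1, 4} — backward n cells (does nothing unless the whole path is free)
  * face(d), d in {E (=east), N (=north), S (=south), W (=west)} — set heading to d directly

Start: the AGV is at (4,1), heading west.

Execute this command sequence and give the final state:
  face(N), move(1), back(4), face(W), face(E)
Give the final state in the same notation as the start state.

t0: at (4,1), heading west
[1] after face(N): at (4,1), heading north
[2] after move(1): at (4,2), heading north
[3] after back(4): at (4,2), heading north
[4] after face(W): at (4,2), heading west
[5] after face(E): at (4,2), heading east

at (4,2), heading east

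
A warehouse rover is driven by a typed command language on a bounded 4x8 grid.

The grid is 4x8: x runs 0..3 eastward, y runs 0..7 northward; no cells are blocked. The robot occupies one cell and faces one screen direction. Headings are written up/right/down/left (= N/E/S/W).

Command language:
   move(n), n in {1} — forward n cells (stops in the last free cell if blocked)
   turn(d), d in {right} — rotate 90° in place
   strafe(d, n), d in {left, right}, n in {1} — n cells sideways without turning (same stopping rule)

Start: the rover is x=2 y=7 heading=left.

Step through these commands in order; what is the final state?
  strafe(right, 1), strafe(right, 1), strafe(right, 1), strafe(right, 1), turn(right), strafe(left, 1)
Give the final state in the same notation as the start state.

x=1 y=7 heading=up

from: x=2 y=7 heading=left
t=1 strafe(right, 1) ⇒ x=2 y=7 heading=left
t=2 strafe(right, 1) ⇒ x=2 y=7 heading=left
t=3 strafe(right, 1) ⇒ x=2 y=7 heading=left
t=4 strafe(right, 1) ⇒ x=2 y=7 heading=left
t=5 turn(right) ⇒ x=2 y=7 heading=up
t=6 strafe(left, 1) ⇒ x=1 y=7 heading=up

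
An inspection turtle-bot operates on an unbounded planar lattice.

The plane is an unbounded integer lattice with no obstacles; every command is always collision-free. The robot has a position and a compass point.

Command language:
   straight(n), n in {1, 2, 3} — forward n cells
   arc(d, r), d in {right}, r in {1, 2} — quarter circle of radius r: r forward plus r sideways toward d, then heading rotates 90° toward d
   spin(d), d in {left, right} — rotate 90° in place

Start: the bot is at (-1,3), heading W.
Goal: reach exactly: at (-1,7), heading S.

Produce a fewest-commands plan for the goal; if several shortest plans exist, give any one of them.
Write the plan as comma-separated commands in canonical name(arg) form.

arc(right, 2), arc(right, 2), spin(right)

t0: at (-1,3), heading W
step 1 (arc(right, 2)): at (-3,5), heading N
step 2 (arc(right, 2)): at (-1,7), heading E
step 3 (spin(right)): at (-1,7), heading S
shorter routes all fall short; 3 is best.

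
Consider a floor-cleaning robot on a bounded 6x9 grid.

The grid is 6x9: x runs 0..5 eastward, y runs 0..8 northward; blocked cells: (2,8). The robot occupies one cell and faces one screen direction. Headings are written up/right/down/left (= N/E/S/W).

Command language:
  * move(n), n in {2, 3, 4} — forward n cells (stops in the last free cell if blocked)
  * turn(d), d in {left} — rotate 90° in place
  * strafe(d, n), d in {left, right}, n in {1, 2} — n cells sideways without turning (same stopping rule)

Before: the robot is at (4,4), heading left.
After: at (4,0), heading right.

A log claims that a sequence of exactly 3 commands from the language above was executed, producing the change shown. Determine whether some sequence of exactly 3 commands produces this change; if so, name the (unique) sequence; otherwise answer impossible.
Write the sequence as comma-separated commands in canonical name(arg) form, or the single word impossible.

turn(left), move(4), turn(left)

key: position moved to (4,0) AND the heading swung to E — translation plus rotation needed
from: at (4,4), heading left
1. turn(left) → at (4,4), heading down
2. move(4) → at (4,0), heading down
3. turn(left) → at (4,0), heading right
all 512 alternatives checked — unique.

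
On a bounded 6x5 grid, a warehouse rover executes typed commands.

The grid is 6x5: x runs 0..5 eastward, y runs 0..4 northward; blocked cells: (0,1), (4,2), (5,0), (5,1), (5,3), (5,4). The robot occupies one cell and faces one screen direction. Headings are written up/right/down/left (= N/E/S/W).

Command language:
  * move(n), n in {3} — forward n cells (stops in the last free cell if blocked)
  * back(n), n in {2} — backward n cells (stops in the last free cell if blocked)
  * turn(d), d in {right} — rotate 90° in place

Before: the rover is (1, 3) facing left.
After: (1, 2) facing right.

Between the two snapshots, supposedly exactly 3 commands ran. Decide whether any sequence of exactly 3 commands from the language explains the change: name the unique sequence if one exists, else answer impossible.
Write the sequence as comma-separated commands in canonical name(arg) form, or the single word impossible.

impossible

checked all 3-command options: none fits.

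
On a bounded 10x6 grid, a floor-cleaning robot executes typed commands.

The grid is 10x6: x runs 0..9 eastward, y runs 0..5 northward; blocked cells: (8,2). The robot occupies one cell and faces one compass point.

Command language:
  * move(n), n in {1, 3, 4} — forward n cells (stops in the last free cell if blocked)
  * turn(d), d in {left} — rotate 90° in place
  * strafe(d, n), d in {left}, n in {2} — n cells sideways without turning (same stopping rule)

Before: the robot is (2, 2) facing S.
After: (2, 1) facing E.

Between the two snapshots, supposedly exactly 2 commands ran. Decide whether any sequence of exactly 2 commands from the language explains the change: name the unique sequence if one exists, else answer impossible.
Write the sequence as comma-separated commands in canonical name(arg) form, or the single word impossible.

key: order matters: swapping move(1) and turn(left) lands elsewhere
initial: (2, 2) facing S
t=1 move(1) ⇒ (2, 1) facing S
t=2 turn(left) ⇒ (2, 1) facing E
no other 2-command option fits: unique.

move(1), turn(left)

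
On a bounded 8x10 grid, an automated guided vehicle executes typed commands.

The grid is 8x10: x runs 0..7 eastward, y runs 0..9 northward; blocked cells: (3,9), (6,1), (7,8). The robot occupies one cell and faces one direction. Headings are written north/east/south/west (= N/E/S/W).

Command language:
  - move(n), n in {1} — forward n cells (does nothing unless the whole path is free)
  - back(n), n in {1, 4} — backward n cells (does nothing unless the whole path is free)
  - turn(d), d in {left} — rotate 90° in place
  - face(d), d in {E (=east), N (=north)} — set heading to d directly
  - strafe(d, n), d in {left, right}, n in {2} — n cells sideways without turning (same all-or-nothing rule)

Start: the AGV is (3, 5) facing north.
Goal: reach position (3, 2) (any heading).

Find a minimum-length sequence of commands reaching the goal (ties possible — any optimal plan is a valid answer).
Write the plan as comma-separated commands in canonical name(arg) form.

move(1), back(4)

from: (3, 5) facing north
1. move(1) → (3, 6) facing north
2. back(4) → (3, 2) facing north
shorter routes all fall short; 2 is best.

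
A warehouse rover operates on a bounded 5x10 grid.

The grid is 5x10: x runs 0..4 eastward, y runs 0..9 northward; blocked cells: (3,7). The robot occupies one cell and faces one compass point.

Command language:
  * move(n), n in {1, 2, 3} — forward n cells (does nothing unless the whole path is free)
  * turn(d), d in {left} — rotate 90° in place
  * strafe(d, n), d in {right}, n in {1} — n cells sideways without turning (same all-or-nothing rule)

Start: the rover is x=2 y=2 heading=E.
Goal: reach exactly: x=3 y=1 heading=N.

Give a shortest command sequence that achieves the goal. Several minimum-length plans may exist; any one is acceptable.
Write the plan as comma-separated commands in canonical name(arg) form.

strafe(right, 1), turn(left), strafe(right, 1)

initial: x=2 y=2 heading=E
[1] after strafe(right, 1): x=2 y=1 heading=E
[2] after turn(left): x=2 y=1 heading=N
[3] after strafe(right, 1): x=3 y=1 heading=N
minimal: 3 command(s), checked below 3.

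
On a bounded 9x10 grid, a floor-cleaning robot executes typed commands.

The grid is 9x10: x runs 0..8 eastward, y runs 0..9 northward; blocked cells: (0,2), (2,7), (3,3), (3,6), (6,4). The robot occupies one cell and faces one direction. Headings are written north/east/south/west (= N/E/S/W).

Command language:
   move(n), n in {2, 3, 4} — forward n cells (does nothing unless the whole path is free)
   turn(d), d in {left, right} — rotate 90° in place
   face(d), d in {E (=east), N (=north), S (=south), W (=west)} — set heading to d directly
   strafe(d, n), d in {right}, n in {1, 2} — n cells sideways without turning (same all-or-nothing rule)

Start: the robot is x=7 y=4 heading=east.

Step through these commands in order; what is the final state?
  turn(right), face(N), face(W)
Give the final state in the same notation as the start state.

begin: x=7 y=4 heading=east
1. turn(right) → x=7 y=4 heading=south
2. face(N) → x=7 y=4 heading=north
3. face(W) → x=7 y=4 heading=west

x=7 y=4 heading=west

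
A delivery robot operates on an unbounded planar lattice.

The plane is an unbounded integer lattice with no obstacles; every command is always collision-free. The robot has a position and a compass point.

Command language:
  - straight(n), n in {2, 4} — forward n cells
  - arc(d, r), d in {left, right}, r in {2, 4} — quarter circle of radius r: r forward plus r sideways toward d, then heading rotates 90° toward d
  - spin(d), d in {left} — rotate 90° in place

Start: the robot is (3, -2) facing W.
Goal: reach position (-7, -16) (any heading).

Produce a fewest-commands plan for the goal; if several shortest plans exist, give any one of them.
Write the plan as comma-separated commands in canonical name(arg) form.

from: (3, -2) facing W
step 1 (arc(left, 4)): (-1, -6) facing S
step 2 (arc(right, 4)): (-5, -10) facing W
step 3 (arc(left, 4)): (-9, -14) facing S
step 4 (arc(left, 2)): (-7, -16) facing E
minimal: 4 command(s), checked below 4.

arc(left, 4), arc(right, 4), arc(left, 4), arc(left, 2)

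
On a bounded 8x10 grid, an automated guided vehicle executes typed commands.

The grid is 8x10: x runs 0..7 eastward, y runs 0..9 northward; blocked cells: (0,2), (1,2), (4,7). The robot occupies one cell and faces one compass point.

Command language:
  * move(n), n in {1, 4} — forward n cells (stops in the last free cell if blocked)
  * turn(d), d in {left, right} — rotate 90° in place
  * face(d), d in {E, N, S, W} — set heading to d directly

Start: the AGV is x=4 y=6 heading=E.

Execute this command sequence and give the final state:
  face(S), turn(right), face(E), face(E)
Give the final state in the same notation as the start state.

x=4 y=6 heading=E

t0: x=4 y=6 heading=E
[1] after face(S): x=4 y=6 heading=S
[2] after turn(right): x=4 y=6 heading=W
[3] after face(E): x=4 y=6 heading=E
[4] after face(E): x=4 y=6 heading=E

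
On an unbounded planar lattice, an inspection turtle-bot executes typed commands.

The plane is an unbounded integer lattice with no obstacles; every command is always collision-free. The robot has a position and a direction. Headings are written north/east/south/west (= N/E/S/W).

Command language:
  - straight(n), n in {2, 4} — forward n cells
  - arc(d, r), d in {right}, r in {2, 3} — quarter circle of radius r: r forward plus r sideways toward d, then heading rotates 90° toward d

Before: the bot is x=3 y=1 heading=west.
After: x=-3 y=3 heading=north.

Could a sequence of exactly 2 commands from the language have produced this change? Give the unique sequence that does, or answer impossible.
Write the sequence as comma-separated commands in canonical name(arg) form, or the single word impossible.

key: position moved to (-3,3) AND the heading swung to N — translation plus rotation needed
from: x=3 y=1 heading=west
step 1 (straight(4)): x=-1 y=1 heading=west
step 2 (arc(right, 2)): x=-3 y=3 heading=north
all 16 alternatives checked — unique.

straight(4), arc(right, 2)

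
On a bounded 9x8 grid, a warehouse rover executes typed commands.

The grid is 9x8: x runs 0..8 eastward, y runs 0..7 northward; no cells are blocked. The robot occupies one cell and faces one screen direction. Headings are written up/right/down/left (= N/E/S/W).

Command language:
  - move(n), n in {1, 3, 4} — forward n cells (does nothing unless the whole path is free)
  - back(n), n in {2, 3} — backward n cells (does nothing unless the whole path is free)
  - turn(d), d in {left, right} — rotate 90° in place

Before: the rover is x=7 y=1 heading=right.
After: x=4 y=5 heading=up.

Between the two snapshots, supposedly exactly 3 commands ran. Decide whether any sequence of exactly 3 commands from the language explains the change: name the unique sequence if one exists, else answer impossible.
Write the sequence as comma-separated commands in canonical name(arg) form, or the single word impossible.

back(3), turn(left), move(4)

key: running move(4) before back(3) would end elsewhere — order is forced
initial: x=7 y=1 heading=right
[1] after back(3): x=4 y=1 heading=right
[2] after turn(left): x=4 y=1 heading=up
[3] after move(4): x=4 y=5 heading=up
no rival 3-sequence matches.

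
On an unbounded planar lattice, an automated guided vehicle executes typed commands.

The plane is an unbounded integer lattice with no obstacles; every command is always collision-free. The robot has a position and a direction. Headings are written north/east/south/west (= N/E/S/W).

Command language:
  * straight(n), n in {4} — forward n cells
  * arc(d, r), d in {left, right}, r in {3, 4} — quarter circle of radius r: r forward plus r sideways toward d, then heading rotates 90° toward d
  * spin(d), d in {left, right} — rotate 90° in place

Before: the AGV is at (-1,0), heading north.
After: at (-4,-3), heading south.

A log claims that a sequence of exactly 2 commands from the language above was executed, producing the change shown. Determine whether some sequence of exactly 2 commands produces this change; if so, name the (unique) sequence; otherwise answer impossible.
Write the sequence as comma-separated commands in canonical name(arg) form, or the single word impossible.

key: cell and facing (now S) both changed — the 2 commands mix motion and turning
initial: at (-1,0), heading north
1. spin(left) → at (-1,0), heading west
2. arc(left, 3) → at (-4,-3), heading south
no other 2-command option fits: unique.

spin(left), arc(left, 3)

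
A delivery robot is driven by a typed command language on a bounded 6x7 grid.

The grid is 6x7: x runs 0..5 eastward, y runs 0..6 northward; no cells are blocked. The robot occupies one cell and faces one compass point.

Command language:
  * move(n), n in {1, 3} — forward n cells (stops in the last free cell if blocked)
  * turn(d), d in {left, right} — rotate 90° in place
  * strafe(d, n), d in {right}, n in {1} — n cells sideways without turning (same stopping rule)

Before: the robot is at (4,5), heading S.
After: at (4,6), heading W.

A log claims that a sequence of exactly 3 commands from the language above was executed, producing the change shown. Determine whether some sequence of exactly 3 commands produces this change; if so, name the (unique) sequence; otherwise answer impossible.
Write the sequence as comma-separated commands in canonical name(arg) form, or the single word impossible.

key: cell and facing (now W) both changed — the 3 commands mix motion and turning
initial: at (4,5), heading S
[1] after turn(right): at (4,5), heading W
[2] after strafe(right, 1): at (4,6), heading W
[3] after strafe(right, 1): at (4,6), heading W
all 125 alternatives checked — unique.

turn(right), strafe(right, 1), strafe(right, 1)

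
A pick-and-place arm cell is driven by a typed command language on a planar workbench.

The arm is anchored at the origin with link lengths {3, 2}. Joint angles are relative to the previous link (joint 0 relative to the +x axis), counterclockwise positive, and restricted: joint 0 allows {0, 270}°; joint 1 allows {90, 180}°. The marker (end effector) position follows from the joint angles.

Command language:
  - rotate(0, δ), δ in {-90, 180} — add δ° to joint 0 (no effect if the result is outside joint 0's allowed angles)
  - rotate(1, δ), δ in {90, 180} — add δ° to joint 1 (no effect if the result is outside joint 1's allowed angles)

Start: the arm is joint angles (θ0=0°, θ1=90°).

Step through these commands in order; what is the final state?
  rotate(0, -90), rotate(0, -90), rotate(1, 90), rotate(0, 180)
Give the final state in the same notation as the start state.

joint angles (θ0=270°, θ1=180°)

begin: joint angles (θ0=0°, θ1=90°)
[1] after rotate(0, -90): joint angles (θ0=270°, θ1=90°)
[2] after rotate(0, -90): joint angles (θ0=270°, θ1=90°)
[3] after rotate(1, 90): joint angles (θ0=270°, θ1=180°)
[4] after rotate(0, 180): joint angles (θ0=270°, θ1=180°)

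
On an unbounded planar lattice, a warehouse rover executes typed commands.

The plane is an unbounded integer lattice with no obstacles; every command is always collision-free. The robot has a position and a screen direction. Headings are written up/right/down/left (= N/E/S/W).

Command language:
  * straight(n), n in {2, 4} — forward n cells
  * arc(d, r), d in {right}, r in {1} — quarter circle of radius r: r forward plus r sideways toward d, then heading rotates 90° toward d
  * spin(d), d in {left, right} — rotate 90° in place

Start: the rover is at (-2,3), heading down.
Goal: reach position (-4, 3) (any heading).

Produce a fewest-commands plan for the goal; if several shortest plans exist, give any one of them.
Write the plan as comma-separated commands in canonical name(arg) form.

arc(right, 1), arc(right, 1)

from: at (-2,3), heading down
1. arc(right, 1) → at (-3,2), heading left
2. arc(right, 1) → at (-4,3), heading up
nothing shorter than 2 reaches the goal.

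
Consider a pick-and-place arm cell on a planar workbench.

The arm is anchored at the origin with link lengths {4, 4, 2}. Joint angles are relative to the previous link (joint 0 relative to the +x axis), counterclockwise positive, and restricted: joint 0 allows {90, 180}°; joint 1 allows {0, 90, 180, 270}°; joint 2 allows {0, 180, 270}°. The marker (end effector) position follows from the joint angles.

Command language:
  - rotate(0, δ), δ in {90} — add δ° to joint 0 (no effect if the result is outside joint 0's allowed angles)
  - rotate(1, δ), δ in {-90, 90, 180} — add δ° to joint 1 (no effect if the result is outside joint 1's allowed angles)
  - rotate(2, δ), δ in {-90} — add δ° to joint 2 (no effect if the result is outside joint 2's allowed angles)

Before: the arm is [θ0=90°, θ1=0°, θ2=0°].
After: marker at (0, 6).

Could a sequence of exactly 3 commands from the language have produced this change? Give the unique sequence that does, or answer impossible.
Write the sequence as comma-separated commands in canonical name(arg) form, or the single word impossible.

from: [θ0=90°, θ1=0°, θ2=0°]
t=1 rotate(2, -90) ⇒ [θ0=90°, θ1=0°, θ2=270°]
t=2 rotate(2, -90) ⇒ [θ0=90°, θ1=0°, θ2=180°]
t=3 rotate(2, -90) ⇒ [θ0=90°, θ1=0°, θ2=180°]
no rival 3-sequence matches.

rotate(2, -90), rotate(2, -90), rotate(2, -90)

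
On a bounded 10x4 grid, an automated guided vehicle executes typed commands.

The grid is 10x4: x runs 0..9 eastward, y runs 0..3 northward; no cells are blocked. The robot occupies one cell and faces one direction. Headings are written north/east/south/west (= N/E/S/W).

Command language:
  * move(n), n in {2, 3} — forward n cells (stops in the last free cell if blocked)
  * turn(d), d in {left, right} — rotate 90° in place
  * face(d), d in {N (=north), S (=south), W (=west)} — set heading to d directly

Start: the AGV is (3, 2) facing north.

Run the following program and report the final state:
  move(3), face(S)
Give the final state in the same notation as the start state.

begin: (3, 2) facing north
t=1 move(3) ⇒ (3, 3) facing north
t=2 face(S) ⇒ (3, 3) facing south

(3, 3) facing south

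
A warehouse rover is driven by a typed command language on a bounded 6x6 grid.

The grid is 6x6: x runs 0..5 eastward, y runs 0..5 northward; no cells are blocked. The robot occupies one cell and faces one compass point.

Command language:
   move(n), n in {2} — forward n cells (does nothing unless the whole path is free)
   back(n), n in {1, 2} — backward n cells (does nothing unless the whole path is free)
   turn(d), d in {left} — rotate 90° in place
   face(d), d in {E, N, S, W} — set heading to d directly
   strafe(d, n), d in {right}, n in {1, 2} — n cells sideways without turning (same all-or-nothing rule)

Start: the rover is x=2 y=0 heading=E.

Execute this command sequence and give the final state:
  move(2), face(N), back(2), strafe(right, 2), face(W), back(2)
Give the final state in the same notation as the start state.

x=4 y=0 heading=W

t0: x=2 y=0 heading=E
t=1 move(2) ⇒ x=4 y=0 heading=E
t=2 face(N) ⇒ x=4 y=0 heading=N
t=3 back(2) ⇒ x=4 y=0 heading=N
t=4 strafe(right, 2) ⇒ x=4 y=0 heading=N
t=5 face(W) ⇒ x=4 y=0 heading=W
t=6 back(2) ⇒ x=4 y=0 heading=W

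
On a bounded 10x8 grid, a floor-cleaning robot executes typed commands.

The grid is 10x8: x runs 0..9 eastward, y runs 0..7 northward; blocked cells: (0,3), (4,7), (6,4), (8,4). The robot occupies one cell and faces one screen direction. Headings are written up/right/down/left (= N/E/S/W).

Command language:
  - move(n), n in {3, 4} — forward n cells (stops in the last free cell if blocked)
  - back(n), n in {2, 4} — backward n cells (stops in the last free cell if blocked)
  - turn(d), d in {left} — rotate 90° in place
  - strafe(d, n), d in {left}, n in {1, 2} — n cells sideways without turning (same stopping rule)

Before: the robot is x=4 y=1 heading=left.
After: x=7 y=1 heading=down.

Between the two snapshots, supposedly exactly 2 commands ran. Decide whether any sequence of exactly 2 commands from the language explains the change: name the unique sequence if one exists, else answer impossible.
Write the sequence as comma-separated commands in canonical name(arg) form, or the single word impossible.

every 2-command combo misses the target.

impossible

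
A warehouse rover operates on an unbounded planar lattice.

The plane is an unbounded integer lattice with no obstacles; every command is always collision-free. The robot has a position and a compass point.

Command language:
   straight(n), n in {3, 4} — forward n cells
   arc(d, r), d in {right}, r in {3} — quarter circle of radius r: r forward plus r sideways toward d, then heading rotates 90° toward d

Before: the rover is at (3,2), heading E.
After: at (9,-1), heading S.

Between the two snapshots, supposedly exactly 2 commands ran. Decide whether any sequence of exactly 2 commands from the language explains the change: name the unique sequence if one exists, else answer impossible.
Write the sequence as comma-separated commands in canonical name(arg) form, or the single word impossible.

straight(3), arc(right, 3)

key: order matters: swapping straight(3) and arc(right, 3) lands elsewhere
t0: at (3,2), heading E
t=1 straight(3) ⇒ at (6,2), heading E
t=2 arc(right, 3) ⇒ at (9,-1), heading S
no other 2-command option fits: unique.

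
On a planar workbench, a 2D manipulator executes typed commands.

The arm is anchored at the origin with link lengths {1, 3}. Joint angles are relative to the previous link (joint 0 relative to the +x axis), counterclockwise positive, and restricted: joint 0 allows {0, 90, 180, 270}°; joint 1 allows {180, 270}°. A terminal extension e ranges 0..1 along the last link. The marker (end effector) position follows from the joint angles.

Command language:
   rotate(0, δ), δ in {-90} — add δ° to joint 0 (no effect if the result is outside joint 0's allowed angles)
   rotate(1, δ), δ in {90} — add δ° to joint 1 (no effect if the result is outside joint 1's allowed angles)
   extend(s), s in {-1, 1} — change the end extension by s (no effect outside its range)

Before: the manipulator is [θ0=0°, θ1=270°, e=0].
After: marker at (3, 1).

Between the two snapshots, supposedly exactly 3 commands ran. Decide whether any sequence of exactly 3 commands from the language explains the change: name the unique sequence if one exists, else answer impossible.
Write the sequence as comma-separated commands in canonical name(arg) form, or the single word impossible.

rotate(0, -90), rotate(0, -90), rotate(0, -90)

from: [θ0=0°, θ1=270°, e=0]
t=1 rotate(0, -90) ⇒ [θ0=270°, θ1=270°, e=0]
t=2 rotate(0, -90) ⇒ [θ0=180°, θ1=270°, e=0]
t=3 rotate(0, -90) ⇒ [θ0=90°, θ1=270°, e=0]
no rival 3-sequence matches.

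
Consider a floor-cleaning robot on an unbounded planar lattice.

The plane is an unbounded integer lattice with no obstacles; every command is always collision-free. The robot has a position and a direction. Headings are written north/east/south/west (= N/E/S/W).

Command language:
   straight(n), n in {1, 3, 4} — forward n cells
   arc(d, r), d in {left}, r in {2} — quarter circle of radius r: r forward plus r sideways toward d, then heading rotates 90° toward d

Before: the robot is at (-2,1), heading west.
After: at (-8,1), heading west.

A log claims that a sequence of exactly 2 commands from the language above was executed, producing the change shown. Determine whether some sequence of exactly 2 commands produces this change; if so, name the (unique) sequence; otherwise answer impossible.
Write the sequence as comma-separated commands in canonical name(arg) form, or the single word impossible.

key: still facing W at the end — nothing in the sequence rotates
t0: at (-2,1), heading west
1. straight(3) → at (-5,1), heading west
2. straight(3) → at (-8,1), heading west
uniquely the one of 16 2-step routes that fits.

straight(3), straight(3)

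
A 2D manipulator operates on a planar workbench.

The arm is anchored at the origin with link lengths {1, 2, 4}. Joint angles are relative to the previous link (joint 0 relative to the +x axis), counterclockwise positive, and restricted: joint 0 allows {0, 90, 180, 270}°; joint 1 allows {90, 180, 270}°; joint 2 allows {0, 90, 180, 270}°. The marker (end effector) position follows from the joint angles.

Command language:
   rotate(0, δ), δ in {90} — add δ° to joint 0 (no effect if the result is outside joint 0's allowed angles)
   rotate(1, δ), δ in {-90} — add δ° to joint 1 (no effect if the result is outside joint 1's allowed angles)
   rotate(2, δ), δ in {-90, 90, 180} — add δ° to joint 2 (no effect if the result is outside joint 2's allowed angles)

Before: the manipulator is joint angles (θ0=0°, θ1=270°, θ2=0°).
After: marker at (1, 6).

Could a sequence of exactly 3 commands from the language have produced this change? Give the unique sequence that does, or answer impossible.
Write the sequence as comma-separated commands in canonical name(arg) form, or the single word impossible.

t0: joint angles (θ0=0°, θ1=270°, θ2=0°)
t=1 rotate(1, -90) ⇒ joint angles (θ0=0°, θ1=180°, θ2=0°)
t=2 rotate(1, -90) ⇒ joint angles (θ0=0°, θ1=90°, θ2=0°)
t=3 rotate(1, -90) ⇒ joint angles (θ0=0°, θ1=90°, θ2=0°)
no rival 3-sequence matches.

rotate(1, -90), rotate(1, -90), rotate(1, -90)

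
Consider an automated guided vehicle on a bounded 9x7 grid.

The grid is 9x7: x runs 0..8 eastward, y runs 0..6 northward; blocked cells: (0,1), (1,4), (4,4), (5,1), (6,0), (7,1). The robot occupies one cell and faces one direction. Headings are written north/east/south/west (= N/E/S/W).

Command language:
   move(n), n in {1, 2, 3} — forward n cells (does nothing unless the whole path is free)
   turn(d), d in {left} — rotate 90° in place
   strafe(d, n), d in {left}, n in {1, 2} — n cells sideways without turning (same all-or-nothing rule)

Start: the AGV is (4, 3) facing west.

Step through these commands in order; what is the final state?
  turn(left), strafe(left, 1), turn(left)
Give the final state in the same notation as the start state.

(5, 3) facing east

start: (4, 3) facing west
t=1 turn(left) ⇒ (4, 3) facing south
t=2 strafe(left, 1) ⇒ (5, 3) facing south
t=3 turn(left) ⇒ (5, 3) facing east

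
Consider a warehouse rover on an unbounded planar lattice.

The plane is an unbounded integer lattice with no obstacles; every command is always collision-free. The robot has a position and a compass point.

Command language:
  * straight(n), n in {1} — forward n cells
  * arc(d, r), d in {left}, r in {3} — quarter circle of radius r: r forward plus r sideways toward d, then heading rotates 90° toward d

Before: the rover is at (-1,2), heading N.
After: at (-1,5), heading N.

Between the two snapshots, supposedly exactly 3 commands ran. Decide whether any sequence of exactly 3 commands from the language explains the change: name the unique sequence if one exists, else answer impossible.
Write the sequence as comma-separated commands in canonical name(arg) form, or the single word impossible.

key: still facing N at the end — nothing in the sequence rotates
t0: at (-1,2), heading N
1. straight(1) → at (-1,3), heading N
2. straight(1) → at (-1,4), heading N
3. straight(1) → at (-1,5), heading N
uniquely the one of 8 3-step routes that fits.

straight(1), straight(1), straight(1)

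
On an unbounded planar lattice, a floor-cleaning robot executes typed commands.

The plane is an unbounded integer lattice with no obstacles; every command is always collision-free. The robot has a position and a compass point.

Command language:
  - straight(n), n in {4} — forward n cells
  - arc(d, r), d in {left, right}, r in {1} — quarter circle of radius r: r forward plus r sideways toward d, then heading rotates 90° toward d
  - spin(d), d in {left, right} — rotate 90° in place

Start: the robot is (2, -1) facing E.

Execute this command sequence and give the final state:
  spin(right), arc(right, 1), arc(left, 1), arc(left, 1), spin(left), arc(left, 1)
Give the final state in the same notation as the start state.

start: (2, -1) facing E
step 1 (spin(right)): (2, -1) facing S
step 2 (arc(right, 1)): (1, -2) facing W
step 3 (arc(left, 1)): (0, -3) facing S
step 4 (arc(left, 1)): (1, -4) facing E
step 5 (spin(left)): (1, -4) facing N
step 6 (arc(left, 1)): (0, -3) facing W

(0, -3) facing W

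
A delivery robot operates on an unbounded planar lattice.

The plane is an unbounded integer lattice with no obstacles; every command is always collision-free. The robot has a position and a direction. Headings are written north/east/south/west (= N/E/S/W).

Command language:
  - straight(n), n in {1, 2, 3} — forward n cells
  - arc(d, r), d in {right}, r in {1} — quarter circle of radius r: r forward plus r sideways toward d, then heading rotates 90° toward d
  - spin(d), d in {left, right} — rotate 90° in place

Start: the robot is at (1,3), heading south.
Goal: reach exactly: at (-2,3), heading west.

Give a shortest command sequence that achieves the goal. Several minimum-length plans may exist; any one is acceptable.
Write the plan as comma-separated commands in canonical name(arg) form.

spin(right), straight(3)

start: at (1,3), heading south
step 1 (spin(right)): at (1,3), heading west
step 2 (straight(3)): at (-2,3), heading west
no 1-step plan works, so 2 is optimal.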